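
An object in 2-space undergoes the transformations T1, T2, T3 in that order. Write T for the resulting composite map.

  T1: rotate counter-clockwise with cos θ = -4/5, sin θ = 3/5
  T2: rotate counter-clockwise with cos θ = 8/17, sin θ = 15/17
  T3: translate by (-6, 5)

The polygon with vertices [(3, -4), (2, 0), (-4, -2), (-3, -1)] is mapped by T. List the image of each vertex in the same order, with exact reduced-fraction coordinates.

image vertices: (-177/17, 125/17), (-664/85, 353/85), (-274/85, 723/85), (-63/17, 122/17)

T1 rotate counter-clockwise with cos θ = -4/5, sin θ = 3/5: (3, -4) → (0, 5); (2, 0) → (-8/5, 6/5); (-4, -2) → (22/5, -4/5); (-3, -1) → (3, -1)
T2 rotate counter-clockwise with cos θ = 8/17, sin θ = 15/17: (0, 5) → (-75/17, 40/17); (-8/5, 6/5) → (-154/85, -72/85); (22/5, -4/5) → (236/85, 298/85); (3, -1) → (39/17, 37/17)
T3 translate by (-6, 5): (-75/17, 40/17) → (-177/17, 125/17); (-154/85, -72/85) → (-664/85, 353/85); (236/85, 298/85) → (-274/85, 723/85); (39/17, 37/17) → (-63/17, 122/17)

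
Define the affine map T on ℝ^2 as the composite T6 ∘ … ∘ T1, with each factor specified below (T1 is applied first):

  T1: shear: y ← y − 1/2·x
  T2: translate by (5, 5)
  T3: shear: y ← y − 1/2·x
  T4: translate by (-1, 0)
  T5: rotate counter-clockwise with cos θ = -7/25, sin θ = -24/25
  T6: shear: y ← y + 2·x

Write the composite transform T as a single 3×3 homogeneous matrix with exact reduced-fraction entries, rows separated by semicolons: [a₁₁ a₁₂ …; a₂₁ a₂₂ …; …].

T1 = [1 0 0; -1/2 1 0; 0 0 1]
T2·T1 = [1 0 5; -1/2 1 5; 0 0 1]
T3·…·T1 = [1 0 5; -1 1 5/2; 0 0 1]
T4·…·T1 = [1 0 4; -1 1 5/2; 0 0 1]
T5·…·T1 = [-31/25 24/25 32/25; -17/25 -7/25 -227/50; 0 0 1]
T6·…·T1 = [-31/25 24/25 32/25; -79/25 41/25 -99/50; 0 0 1]

T = [-31/25 24/25 32/25; -79/25 41/25 -99/50; 0 0 1]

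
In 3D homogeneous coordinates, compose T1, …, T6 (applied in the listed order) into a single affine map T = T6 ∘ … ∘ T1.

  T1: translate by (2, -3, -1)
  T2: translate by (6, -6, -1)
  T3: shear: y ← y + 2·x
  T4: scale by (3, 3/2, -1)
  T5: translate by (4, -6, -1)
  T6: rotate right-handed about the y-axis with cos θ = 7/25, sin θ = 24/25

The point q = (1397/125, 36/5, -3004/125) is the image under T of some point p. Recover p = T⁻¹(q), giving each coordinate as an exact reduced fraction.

T1 = [1 0 0 2; 0 1 0 -3; 0 0 1 -1; 0 0 0 1]
T2·T1 = [1 0 0 8; 0 1 0 -9; 0 0 1 -2; 0 0 0 1]
T3·…·T1 = [1 0 0 8; 2 1 0 7; 0 0 1 -2; 0 0 0 1]
T4·…·T1 = [3 0 0 24; 3 3/2 0 21/2; 0 0 -1 2; 0 0 0 1]
T5·…·T1 = [3 0 0 28; 3 3/2 0 9/2; 0 0 -1 1; 0 0 0 1]
T6·…·T1 = [21/25 0 -24/25 44/5; 3 3/2 0 9/2; -72/25 0 -7/25 -133/5; 0 0 0 1]
det M = -9/2; M⁻¹ = [7/75 0 -8/25 -28/3; -14/75 2/3 16/25 47/3; -24/25 0 -7/25 1; 0 0 0 1]
M⁻¹ · (1397/125, 36/5, -3004/125)ᵀ = (-3/5, 3, -3)ᵀ

p = (-3/5, 3, -3)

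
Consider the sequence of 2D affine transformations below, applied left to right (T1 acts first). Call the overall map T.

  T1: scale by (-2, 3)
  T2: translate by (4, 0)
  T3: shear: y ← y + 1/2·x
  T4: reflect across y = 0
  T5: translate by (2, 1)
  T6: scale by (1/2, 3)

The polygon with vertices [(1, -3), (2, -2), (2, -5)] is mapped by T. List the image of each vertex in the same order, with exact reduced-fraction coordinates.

image vertices: (2, 27), (1, 21), (1, 48)

T1 scale by (-2, 3): (1, -3) → (-2, -9); (2, -2) → (-4, -6); (2, -5) → (-4, -15)
T2 translate by (4, 0): (-2, -9) → (2, -9); (-4, -6) → (0, -6); (-4, -15) → (0, -15)
T3 shear: y ← y + 1/2·x: (2, -9) → (2, -8); (0, -6) → (0, -6); (0, -15) → (0, -15)
T4 reflect across y = 0: (2, -8) → (2, 8); (0, -6) → (0, 6); (0, -15) → (0, 15)
T5 translate by (2, 1): (2, 8) → (4, 9); (0, 6) → (2, 7); (0, 15) → (2, 16)
T6 scale by (1/2, 3): (4, 9) → (2, 27); (2, 7) → (1, 21); (2, 16) → (1, 48)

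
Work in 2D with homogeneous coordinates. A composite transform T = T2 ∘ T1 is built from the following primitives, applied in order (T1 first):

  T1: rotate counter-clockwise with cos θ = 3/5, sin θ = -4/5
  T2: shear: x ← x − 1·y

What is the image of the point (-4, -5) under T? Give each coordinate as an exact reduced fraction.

T1 rotate counter-clockwise with cos θ = 3/5, sin θ = -4/5: (-4, -5) → (-32/5, 1/5)
T2 shear: x ← x − 1·y: (-32/5, 1/5) → (-33/5, 1/5)

T(p) = (-33/5, 1/5)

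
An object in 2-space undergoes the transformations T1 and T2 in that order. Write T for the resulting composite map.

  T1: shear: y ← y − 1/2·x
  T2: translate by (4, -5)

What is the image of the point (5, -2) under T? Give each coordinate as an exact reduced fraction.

T1 shear: y ← y − 1/2·x: (5, -2) → (5, -9/2)
T2 translate by (4, -5): (5, -9/2) → (9, -19/2)

T(p) = (9, -19/2)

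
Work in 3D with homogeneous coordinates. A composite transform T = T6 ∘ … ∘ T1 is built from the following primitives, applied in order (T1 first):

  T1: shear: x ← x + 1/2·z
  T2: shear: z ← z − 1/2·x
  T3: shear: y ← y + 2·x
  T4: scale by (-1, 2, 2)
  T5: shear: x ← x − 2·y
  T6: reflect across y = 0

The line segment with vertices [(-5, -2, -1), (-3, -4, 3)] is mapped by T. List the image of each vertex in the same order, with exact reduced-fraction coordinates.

image vertices: (115/2, 26, 7/2), (59/2, 14, 15/2)

T1 shear: x ← x + 1/2·z: (-5, -2, -1) → (-11/2, -2, -1); (-3, -4, 3) → (-3/2, -4, 3)
T2 shear: z ← z − 1/2·x: (-11/2, -2, -1) → (-11/2, -2, 7/4); (-3/2, -4, 3) → (-3/2, -4, 15/4)
T3 shear: y ← y + 2·x: (-11/2, -2, 7/4) → (-11/2, -13, 7/4); (-3/2, -4, 15/4) → (-3/2, -7, 15/4)
T4 scale by (-1, 2, 2): (-11/2, -13, 7/4) → (11/2, -26, 7/2); (-3/2, -7, 15/4) → (3/2, -14, 15/2)
T5 shear: x ← x − 2·y: (11/2, -26, 7/2) → (115/2, -26, 7/2); (3/2, -14, 15/2) → (59/2, -14, 15/2)
T6 reflect across y = 0: (115/2, -26, 7/2) → (115/2, 26, 7/2); (59/2, -14, 15/2) → (59/2, 14, 15/2)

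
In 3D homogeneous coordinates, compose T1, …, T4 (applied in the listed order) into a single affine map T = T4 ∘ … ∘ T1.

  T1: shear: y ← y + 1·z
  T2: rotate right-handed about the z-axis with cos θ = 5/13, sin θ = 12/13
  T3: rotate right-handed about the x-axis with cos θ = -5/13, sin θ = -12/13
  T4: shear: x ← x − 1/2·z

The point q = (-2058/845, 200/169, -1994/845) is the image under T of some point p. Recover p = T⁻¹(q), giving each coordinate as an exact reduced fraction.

T1 = [1 0 0 0; 0 1 1 0; 0 0 1 0; 0 0 0 1]
T2·T1 = [5/13 -12/13 -12/13 0; 12/13 5/13 5/13 0; 0 0 1 0; 0 0 0 1]
T3·…·T1 = [5/13 -12/13 -12/13 0; -60/169 -25/169 131/169 0; -144/169 -60/169 -125/169 0; 0 0 0 1]
T4·…·T1 = [137/169 -126/169 -187/338 0; -60/169 -25/169 131/169 0; -144/169 -60/169 -125/169 0; 0 0 0 1]
det M = 1; M⁻¹ = [5/13 -60/169 -223/338 0; -12/13 -181/169 -73/169 0; 0 12/13 -5/13 0; 0 0 0 1]
M⁻¹ · (-2058/845, 200/169, -1994/845)ᵀ = (1/5, 2, 2)ᵀ

p = (1/5, 2, 2)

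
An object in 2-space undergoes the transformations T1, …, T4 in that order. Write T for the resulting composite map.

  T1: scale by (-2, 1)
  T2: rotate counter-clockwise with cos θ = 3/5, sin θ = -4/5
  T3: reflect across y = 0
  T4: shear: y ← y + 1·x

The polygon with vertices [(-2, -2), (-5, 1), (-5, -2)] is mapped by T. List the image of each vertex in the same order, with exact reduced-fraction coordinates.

image vertices: (4/5, 26/5), (34/5, 71/5), (22/5, 68/5)

T1 scale by (-2, 1): (-2, -2) → (4, -2); (-5, 1) → (10, 1); (-5, -2) → (10, -2)
T2 rotate counter-clockwise with cos θ = 3/5, sin θ = -4/5: (4, -2) → (4/5, -22/5); (10, 1) → (34/5, -37/5); (10, -2) → (22/5, -46/5)
T3 reflect across y = 0: (4/5, -22/5) → (4/5, 22/5); (34/5, -37/5) → (34/5, 37/5); (22/5, -46/5) → (22/5, 46/5)
T4 shear: y ← y + 1·x: (4/5, 22/5) → (4/5, 26/5); (34/5, 37/5) → (34/5, 71/5); (22/5, 46/5) → (22/5, 68/5)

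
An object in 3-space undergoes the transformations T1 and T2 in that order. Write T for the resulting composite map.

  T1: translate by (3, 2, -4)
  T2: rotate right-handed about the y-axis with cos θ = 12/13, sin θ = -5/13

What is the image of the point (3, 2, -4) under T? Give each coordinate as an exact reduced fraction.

T(p) = (112/13, 4, -66/13)

T1 translate by (3, 2, -4): (3, 2, -4) → (6, 4, -8)
T2 rotate right-handed about the y-axis with cos θ = 12/13, sin θ = -5/13: (6, 4, -8) → (112/13, 4, -66/13)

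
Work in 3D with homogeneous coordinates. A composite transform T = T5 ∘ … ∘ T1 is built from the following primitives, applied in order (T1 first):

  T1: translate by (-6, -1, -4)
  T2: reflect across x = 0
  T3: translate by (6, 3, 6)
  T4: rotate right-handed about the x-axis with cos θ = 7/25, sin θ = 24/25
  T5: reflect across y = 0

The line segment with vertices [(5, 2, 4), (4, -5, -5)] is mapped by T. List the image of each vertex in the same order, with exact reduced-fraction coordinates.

image vertices: (7, 116/25, 138/25), (8, -51/25, -93/25)

T1 translate by (-6, -1, -4): (5, 2, 4) → (-1, 1, 0); (4, -5, -5) → (-2, -6, -9)
T2 reflect across x = 0: (-1, 1, 0) → (1, 1, 0); (-2, -6, -9) → (2, -6, -9)
T3 translate by (6, 3, 6): (1, 1, 0) → (7, 4, 6); (2, -6, -9) → (8, -3, -3)
T4 rotate right-handed about the x-axis with cos θ = 7/25, sin θ = 24/25: (7, 4, 6) → (7, -116/25, 138/25); (8, -3, -3) → (8, 51/25, -93/25)
T5 reflect across y = 0: (7, -116/25, 138/25) → (7, 116/25, 138/25); (8, 51/25, -93/25) → (8, -51/25, -93/25)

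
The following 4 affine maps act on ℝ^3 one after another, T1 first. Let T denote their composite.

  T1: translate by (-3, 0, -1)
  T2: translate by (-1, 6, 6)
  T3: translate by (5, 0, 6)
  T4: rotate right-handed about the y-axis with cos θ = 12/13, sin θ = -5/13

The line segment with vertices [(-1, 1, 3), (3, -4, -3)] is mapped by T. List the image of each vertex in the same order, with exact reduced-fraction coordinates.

T1 translate by (-3, 0, -1): (-1, 1, 3) → (-4, 1, 2); (3, -4, -3) → (0, -4, -4)
T2 translate by (-1, 6, 6): (-4, 1, 2) → (-5, 7, 8); (0, -4, -4) → (-1, 2, 2)
T3 translate by (5, 0, 6): (-5, 7, 8) → (0, 7, 14); (-1, 2, 2) → (4, 2, 8)
T4 rotate right-handed about the y-axis with cos θ = 12/13, sin θ = -5/13: (0, 7, 14) → (-70/13, 7, 168/13); (4, 2, 8) → (8/13, 2, 116/13)

image vertices: (-70/13, 7, 168/13), (8/13, 2, 116/13)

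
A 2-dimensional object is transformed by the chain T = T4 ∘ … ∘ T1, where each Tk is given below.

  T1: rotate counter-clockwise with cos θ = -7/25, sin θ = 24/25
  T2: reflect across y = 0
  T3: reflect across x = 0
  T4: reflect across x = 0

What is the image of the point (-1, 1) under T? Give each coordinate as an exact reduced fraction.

T(p) = (-17/25, 31/25)

T1 rotate counter-clockwise with cos θ = -7/25, sin θ = 24/25: (-1, 1) → (-17/25, -31/25)
T2 reflect across y = 0: (-17/25, -31/25) → (-17/25, 31/25)
T3 reflect across x = 0: (-17/25, 31/25) → (17/25, 31/25)
T4 reflect across x = 0: (17/25, 31/25) → (-17/25, 31/25)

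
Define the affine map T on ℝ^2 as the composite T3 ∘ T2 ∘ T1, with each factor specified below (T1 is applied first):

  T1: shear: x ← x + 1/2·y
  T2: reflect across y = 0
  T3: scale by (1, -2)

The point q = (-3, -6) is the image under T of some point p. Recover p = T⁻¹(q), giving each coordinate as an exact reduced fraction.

p = (-3/2, -3)

T1 = [1 1/2 0; 0 1 0; 0 0 1]
T2·T1 = [1 1/2 0; 0 -1 0; 0 0 1]
T3·…·T1 = [1 1/2 0; 0 2 0; 0 0 1]
det M = 2; M⁻¹ = [1 -1/4 0; 0 1/2 0; 0 0 1]
M⁻¹ · (-3, -6)ᵀ = (-3/2, -3)ᵀ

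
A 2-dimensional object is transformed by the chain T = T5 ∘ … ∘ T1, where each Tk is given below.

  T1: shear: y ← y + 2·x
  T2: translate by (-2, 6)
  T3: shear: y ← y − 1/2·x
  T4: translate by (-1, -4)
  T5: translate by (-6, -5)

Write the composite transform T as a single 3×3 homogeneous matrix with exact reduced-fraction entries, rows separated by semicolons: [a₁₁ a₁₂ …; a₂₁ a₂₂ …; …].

T = [1 0 -9; 3/2 1 -2; 0 0 1]

T1 = [1 0 0; 2 1 0; 0 0 1]
T2·T1 = [1 0 -2; 2 1 6; 0 0 1]
T3·…·T1 = [1 0 -2; 3/2 1 7; 0 0 1]
T4·…·T1 = [1 0 -3; 3/2 1 3; 0 0 1]
T5·…·T1 = [1 0 -9; 3/2 1 -2; 0 0 1]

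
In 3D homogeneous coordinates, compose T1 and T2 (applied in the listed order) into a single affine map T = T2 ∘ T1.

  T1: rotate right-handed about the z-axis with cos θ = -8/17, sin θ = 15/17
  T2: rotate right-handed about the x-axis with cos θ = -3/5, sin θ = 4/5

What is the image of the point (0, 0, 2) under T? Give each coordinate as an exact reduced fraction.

T1 rotate right-handed about the z-axis with cos θ = -8/17, sin θ = 15/17: (0, 0, 2) → (0, 0, 2)
T2 rotate right-handed about the x-axis with cos θ = -3/5, sin θ = 4/5: (0, 0, 2) → (0, -8/5, -6/5)

T(p) = (0, -8/5, -6/5)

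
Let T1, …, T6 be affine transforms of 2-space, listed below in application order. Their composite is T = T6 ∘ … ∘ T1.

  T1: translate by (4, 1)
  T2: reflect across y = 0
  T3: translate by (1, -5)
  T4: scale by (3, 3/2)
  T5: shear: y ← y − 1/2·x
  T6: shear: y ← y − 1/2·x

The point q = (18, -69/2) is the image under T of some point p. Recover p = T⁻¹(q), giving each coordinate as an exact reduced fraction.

p = (1, 5)

T1 = [1 0 4; 0 1 1; 0 0 1]
T2·T1 = [1 0 4; 0 -1 -1; 0 0 1]
T3·…·T1 = [1 0 5; 0 -1 -6; 0 0 1]
T4·…·T1 = [3 0 15; 0 -3/2 -9; 0 0 1]
T5·…·T1 = [3 0 15; -3/2 -3/2 -33/2; 0 0 1]
T6·…·T1 = [3 0 15; -3 -3/2 -24; 0 0 1]
det M = -9/2; M⁻¹ = [1/3 0 -5; -2/3 -2/3 -6; 0 0 1]
M⁻¹ · (18, -69/2)ᵀ = (1, 5)ᵀ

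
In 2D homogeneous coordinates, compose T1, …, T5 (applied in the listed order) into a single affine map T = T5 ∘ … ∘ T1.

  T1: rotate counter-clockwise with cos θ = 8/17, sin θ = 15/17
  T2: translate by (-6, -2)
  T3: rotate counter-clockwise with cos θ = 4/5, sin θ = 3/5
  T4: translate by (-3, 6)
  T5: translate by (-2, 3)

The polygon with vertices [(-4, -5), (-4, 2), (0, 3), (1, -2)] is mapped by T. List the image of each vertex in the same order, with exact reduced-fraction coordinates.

image vertices: (-259/85, 52/85), (-847/85, -39/85), (-983/85, 284/85), (-576/85, 433/85)

T1 rotate counter-clockwise with cos θ = 8/17, sin θ = 15/17: (-4, -5) → (43/17, -100/17); (-4, 2) → (-62/17, -44/17); (0, 3) → (-45/17, 24/17); (1, -2) → (38/17, -1/17)
T2 translate by (-6, -2): (43/17, -100/17) → (-59/17, -134/17); (-62/17, -44/17) → (-164/17, -78/17); (-45/17, 24/17) → (-147/17, -10/17); (38/17, -1/17) → (-64/17, -35/17)
T3 rotate counter-clockwise with cos θ = 4/5, sin θ = 3/5: (-59/17, -134/17) → (166/85, -713/85); (-164/17, -78/17) → (-422/85, -804/85); (-147/17, -10/17) → (-558/85, -481/85); (-64/17, -35/17) → (-151/85, -332/85)
T4 translate by (-3, 6): (166/85, -713/85) → (-89/85, -203/85); (-422/85, -804/85) → (-677/85, -294/85); (-558/85, -481/85) → (-813/85, 29/85); (-151/85, -332/85) → (-406/85, 178/85)
T5 translate by (-2, 3): (-89/85, -203/85) → (-259/85, 52/85); (-677/85, -294/85) → (-847/85, -39/85); (-813/85, 29/85) → (-983/85, 284/85); (-406/85, 178/85) → (-576/85, 433/85)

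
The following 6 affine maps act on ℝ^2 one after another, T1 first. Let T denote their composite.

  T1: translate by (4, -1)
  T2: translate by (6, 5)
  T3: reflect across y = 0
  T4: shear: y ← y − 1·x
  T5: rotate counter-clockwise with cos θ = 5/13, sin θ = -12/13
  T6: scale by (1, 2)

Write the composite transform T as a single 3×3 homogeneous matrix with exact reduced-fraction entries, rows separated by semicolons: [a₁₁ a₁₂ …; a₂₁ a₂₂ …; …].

T1 = [1 0 4; 0 1 -1; 0 0 1]
T2·T1 = [1 0 10; 0 1 4; 0 0 1]
T3·…·T1 = [1 0 10; 0 -1 -4; 0 0 1]
T4·…·T1 = [1 0 10; -1 -1 -14; 0 0 1]
T5·…·T1 = [-7/13 -12/13 -118/13; -17/13 -5/13 -190/13; 0 0 1]
T6·…·T1 = [-7/13 -12/13 -118/13; -34/13 -10/13 -380/13; 0 0 1]

T = [-7/13 -12/13 -118/13; -34/13 -10/13 -380/13; 0 0 1]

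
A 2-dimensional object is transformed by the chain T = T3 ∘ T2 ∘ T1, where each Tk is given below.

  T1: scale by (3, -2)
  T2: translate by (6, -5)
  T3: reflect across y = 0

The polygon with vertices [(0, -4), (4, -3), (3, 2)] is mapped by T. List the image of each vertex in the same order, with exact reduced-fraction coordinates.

T1 scale by (3, -2): (0, -4) → (0, 8); (4, -3) → (12, 6); (3, 2) → (9, -4)
T2 translate by (6, -5): (0, 8) → (6, 3); (12, 6) → (18, 1); (9, -4) → (15, -9)
T3 reflect across y = 0: (6, 3) → (6, -3); (18, 1) → (18, -1); (15, -9) → (15, 9)

image vertices: (6, -3), (18, -1), (15, 9)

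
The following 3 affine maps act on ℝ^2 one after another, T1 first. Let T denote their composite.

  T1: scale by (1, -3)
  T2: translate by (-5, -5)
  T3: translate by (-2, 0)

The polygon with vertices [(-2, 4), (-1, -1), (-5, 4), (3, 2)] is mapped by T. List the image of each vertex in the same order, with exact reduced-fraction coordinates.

image vertices: (-9, -17), (-8, -2), (-12, -17), (-4, -11)

T1 scale by (1, -3): (-2, 4) → (-2, -12); (-1, -1) → (-1, 3); (-5, 4) → (-5, -12); (3, 2) → (3, -6)
T2 translate by (-5, -5): (-2, -12) → (-7, -17); (-1, 3) → (-6, -2); (-5, -12) → (-10, -17); (3, -6) → (-2, -11)
T3 translate by (-2, 0): (-7, -17) → (-9, -17); (-6, -2) → (-8, -2); (-10, -17) → (-12, -17); (-2, -11) → (-4, -11)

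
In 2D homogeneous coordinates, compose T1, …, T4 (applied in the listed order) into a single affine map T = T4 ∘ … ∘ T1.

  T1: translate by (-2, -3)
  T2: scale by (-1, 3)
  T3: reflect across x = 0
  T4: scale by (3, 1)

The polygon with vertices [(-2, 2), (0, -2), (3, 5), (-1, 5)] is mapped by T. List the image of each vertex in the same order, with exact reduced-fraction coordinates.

image vertices: (-12, -3), (-6, -15), (3, 6), (-9, 6)

T1 translate by (-2, -3): (-2, 2) → (-4, -1); (0, -2) → (-2, -5); (3, 5) → (1, 2); (-1, 5) → (-3, 2)
T2 scale by (-1, 3): (-4, -1) → (4, -3); (-2, -5) → (2, -15); (1, 2) → (-1, 6); (-3, 2) → (3, 6)
T3 reflect across x = 0: (4, -3) → (-4, -3); (2, -15) → (-2, -15); (-1, 6) → (1, 6); (3, 6) → (-3, 6)
T4 scale by (3, 1): (-4, -3) → (-12, -3); (-2, -15) → (-6, -15); (1, 6) → (3, 6); (-3, 6) → (-9, 6)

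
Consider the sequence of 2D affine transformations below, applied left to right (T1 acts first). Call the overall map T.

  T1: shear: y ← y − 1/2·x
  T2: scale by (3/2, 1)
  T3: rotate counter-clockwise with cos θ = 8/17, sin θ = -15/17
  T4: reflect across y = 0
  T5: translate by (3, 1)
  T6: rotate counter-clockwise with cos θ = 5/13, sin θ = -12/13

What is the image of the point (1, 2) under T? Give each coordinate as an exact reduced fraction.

T1 shear: y ← y − 1/2·x: (1, 2) → (1, 3/2)
T2 scale by (3/2, 1): (1, 3/2) → (3/2, 3/2)
T3 rotate counter-clockwise with cos θ = 8/17, sin θ = -15/17: (3/2, 3/2) → (69/34, -21/34)
T4 reflect across y = 0: (69/34, -21/34) → (69/34, 21/34)
T5 translate by (3, 1): (69/34, 21/34) → (171/34, 55/34)
T6 rotate counter-clockwise with cos θ = 5/13, sin θ = -12/13: (171/34, 55/34) → (1515/442, -1777/442)

T(p) = (1515/442, -1777/442)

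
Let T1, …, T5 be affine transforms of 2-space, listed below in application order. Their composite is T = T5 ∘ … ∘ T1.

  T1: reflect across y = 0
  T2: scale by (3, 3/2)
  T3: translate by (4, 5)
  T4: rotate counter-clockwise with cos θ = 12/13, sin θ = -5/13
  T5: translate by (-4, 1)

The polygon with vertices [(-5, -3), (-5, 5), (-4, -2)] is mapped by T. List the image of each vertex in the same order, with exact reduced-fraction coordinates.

T1 reflect across y = 0: (-5, -3) → (-5, 3); (-5, 5) → (-5, -5); (-4, -2) → (-4, 2)
T2 scale by (3, 3/2): (-5, 3) → (-15, 9/2); (-5, -5) → (-15, -15/2); (-4, 2) → (-12, 3)
T3 translate by (4, 5): (-15, 9/2) → (-11, 19/2); (-15, -15/2) → (-11, -5/2); (-12, 3) → (-8, 8)
T4 rotate counter-clockwise with cos θ = 12/13, sin θ = -5/13: (-11, 19/2) → (-13/2, 13); (-11, -5/2) → (-289/26, 25/13); (-8, 8) → (-56/13, 136/13)
T5 translate by (-4, 1): (-13/2, 13) → (-21/2, 14); (-289/26, 25/13) → (-393/26, 38/13); (-56/13, 136/13) → (-108/13, 149/13)

image vertices: (-21/2, 14), (-393/26, 38/13), (-108/13, 149/13)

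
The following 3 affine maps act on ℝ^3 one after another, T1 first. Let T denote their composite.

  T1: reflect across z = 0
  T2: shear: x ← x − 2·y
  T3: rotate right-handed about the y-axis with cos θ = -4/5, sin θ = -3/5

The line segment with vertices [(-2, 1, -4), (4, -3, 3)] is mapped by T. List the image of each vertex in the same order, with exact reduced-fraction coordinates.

T1 reflect across z = 0: (-2, 1, -4) → (-2, 1, 4); (4, -3, 3) → (4, -3, -3)
T2 shear: x ← x − 2·y: (-2, 1, 4) → (-4, 1, 4); (4, -3, -3) → (10, -3, -3)
T3 rotate right-handed about the y-axis with cos θ = -4/5, sin θ = -3/5: (-4, 1, 4) → (4/5, 1, -28/5); (10, -3, -3) → (-31/5, -3, 42/5)

image vertices: (4/5, 1, -28/5), (-31/5, -3, 42/5)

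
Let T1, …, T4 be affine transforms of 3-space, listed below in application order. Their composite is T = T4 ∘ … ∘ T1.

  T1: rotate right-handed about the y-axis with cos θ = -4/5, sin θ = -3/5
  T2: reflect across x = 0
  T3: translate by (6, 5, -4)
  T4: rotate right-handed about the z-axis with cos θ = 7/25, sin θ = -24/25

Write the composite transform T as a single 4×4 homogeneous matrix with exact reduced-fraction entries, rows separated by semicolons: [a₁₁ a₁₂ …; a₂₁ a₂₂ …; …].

T1 = [-4/5 0 -3/5 0; 0 1 0 0; 3/5 0 -4/5 0; 0 0 0 1]
T2·T1 = [4/5 0 3/5 0; 0 1 0 0; 3/5 0 -4/5 0; 0 0 0 1]
T3·…·T1 = [4/5 0 3/5 6; 0 1 0 5; 3/5 0 -4/5 -4; 0 0 0 1]
T4·…·T1 = [28/125 24/25 21/125 162/25; -96/125 7/25 -72/125 -109/25; 3/5 0 -4/5 -4; 0 0 0 1]

T = [28/125 24/25 21/125 162/25; -96/125 7/25 -72/125 -109/25; 3/5 0 -4/5 -4; 0 0 0 1]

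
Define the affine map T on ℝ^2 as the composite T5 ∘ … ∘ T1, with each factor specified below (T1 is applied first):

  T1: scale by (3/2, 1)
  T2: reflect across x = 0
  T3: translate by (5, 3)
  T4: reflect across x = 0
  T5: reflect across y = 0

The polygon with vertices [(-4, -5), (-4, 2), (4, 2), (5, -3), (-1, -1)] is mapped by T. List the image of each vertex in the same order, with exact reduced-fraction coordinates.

T1 scale by (3/2, 1): (-4, -5) → (-6, -5); (-4, 2) → (-6, 2); (4, 2) → (6, 2); (5, -3) → (15/2, -3); (-1, -1) → (-3/2, -1)
T2 reflect across x = 0: (-6, -5) → (6, -5); (-6, 2) → (6, 2); (6, 2) → (-6, 2); (15/2, -3) → (-15/2, -3); (-3/2, -1) → (3/2, -1)
T3 translate by (5, 3): (6, -5) → (11, -2); (6, 2) → (11, 5); (-6, 2) → (-1, 5); (-15/2, -3) → (-5/2, 0); (3/2, -1) → (13/2, 2)
T4 reflect across x = 0: (11, -2) → (-11, -2); (11, 5) → (-11, 5); (-1, 5) → (1, 5); (-5/2, 0) → (5/2, 0); (13/2, 2) → (-13/2, 2)
T5 reflect across y = 0: (-11, -2) → (-11, 2); (-11, 5) → (-11, -5); (1, 5) → (1, -5); (5/2, 0) → (5/2, 0); (-13/2, 2) → (-13/2, -2)

image vertices: (-11, 2), (-11, -5), (1, -5), (5/2, 0), (-13/2, -2)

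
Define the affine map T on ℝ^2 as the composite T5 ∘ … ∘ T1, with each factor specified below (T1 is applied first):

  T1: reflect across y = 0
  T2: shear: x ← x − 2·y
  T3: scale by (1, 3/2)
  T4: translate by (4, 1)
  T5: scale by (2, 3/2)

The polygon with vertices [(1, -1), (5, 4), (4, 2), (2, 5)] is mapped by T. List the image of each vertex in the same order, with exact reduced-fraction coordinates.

image vertices: (6, 15/4), (34, -15/2), (24, -3), (32, -39/4)

T1 reflect across y = 0: (1, -1) → (1, 1); (5, 4) → (5, -4); (4, 2) → (4, -2); (2, 5) → (2, -5)
T2 shear: x ← x − 2·y: (1, 1) → (-1, 1); (5, -4) → (13, -4); (4, -2) → (8, -2); (2, -5) → (12, -5)
T3 scale by (1, 3/2): (-1, 1) → (-1, 3/2); (13, -4) → (13, -6); (8, -2) → (8, -3); (12, -5) → (12, -15/2)
T4 translate by (4, 1): (-1, 3/2) → (3, 5/2); (13, -6) → (17, -5); (8, -3) → (12, -2); (12, -15/2) → (16, -13/2)
T5 scale by (2, 3/2): (3, 5/2) → (6, 15/4); (17, -5) → (34, -15/2); (12, -2) → (24, -3); (16, -13/2) → (32, -39/4)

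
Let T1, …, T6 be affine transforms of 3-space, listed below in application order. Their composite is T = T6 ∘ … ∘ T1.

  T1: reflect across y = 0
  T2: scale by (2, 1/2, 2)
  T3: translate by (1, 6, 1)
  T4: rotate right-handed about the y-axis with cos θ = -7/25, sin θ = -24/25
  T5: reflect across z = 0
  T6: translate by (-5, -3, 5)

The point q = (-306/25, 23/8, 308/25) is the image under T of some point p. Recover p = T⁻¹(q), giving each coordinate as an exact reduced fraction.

p = (-3, 1/4, 4)

T1 = [1 0 0 0; 0 -1 0 0; 0 0 1 0; 0 0 0 1]
T2·T1 = [2 0 0 0; 0 -1/2 0 0; 0 0 2 0; 0 0 0 1]
T3·…·T1 = [2 0 0 1; 0 -1/2 0 6; 0 0 2 1; 0 0 0 1]
T4·…·T1 = [-14/25 0 -48/25 -31/25; 0 -1/2 0 6; 48/25 0 -14/25 17/25; 0 0 0 1]
T5·…·T1 = [-14/25 0 -48/25 -31/25; 0 -1/2 0 6; -48/25 0 14/25 -17/25; 0 0 0 1]
T6·…·T1 = [-14/25 0 -48/25 -156/25; 0 -1/2 0 3; -48/25 0 14/25 108/25; 0 0 0 1]
det M = 2; M⁻¹ = [-7/50 0 -12/25 6/5; 0 -2 0 6; -12/25 0 7/50 -18/5; 0 0 0 1]
M⁻¹ · (-306/25, 23/8, 308/25)ᵀ = (-3, 1/4, 4)ᵀ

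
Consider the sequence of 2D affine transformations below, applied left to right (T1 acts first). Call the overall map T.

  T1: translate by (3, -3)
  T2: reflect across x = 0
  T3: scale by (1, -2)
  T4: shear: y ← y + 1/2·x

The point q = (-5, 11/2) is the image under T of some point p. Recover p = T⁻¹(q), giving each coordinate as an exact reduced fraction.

p = (2, -1)

T1 = [1 0 3; 0 1 -3; 0 0 1]
T2·T1 = [-1 0 -3; 0 1 -3; 0 0 1]
T3·…·T1 = [-1 0 -3; 0 -2 6; 0 0 1]
T4·…·T1 = [-1 0 -3; -1/2 -2 9/2; 0 0 1]
det M = 2; M⁻¹ = [-1 0 -3; 1/4 -1/2 3; 0 0 1]
M⁻¹ · (-5, 11/2)ᵀ = (2, -1)ᵀ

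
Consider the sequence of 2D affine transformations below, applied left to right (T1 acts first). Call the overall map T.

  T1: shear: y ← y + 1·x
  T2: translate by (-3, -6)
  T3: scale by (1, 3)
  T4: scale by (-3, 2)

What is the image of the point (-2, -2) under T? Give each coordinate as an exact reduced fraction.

T1 shear: y ← y + 1·x: (-2, -2) → (-2, -4)
T2 translate by (-3, -6): (-2, -4) → (-5, -10)
T3 scale by (1, 3): (-5, -10) → (-5, -30)
T4 scale by (-3, 2): (-5, -30) → (15, -60)

T(p) = (15, -60)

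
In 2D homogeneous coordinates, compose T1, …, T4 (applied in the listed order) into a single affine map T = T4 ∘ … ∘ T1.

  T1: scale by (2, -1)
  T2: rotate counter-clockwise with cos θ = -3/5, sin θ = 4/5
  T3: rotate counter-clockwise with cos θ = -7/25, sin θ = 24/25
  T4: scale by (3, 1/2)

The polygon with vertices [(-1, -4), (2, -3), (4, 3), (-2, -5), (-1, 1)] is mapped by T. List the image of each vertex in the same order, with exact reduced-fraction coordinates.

image vertices: (66/5, -2/5), (0, -5/2), (-108/5, -23/10), (96/5, 1/10), (6/5, 11/10)

T1 scale by (2, -1): (-1, -4) → (-2, 4); (2, -3) → (4, 3); (4, 3) → (8, -3); (-2, -5) → (-4, 5); (-1, 1) → (-2, -1)
T2 rotate counter-clockwise with cos θ = -3/5, sin θ = 4/5: (-2, 4) → (-2, -4); (4, 3) → (-24/5, 7/5); (8, -3) → (-12/5, 41/5); (-4, 5) → (-8/5, -31/5); (-2, -1) → (2, -1)
T3 rotate counter-clockwise with cos θ = -7/25, sin θ = 24/25: (-2, -4) → (22/5, -4/5); (-24/5, 7/5) → (0, -5); (-12/5, 41/5) → (-36/5, -23/5); (-8/5, -31/5) → (32/5, 1/5); (2, -1) → (2/5, 11/5)
T4 scale by (3, 1/2): (22/5, -4/5) → (66/5, -2/5); (0, -5) → (0, -5/2); (-36/5, -23/5) → (-108/5, -23/10); (32/5, 1/5) → (96/5, 1/10); (2/5, 11/5) → (6/5, 11/10)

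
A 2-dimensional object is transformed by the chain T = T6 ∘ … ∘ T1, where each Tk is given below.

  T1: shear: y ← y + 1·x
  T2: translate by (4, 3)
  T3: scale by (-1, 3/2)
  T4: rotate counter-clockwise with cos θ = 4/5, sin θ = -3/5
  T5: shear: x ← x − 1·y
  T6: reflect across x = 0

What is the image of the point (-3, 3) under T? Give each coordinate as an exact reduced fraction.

T1 shear: y ← y + 1·x: (-3, 3) → (-3, 0)
T2 translate by (4, 3): (-3, 0) → (1, 3)
T3 scale by (-1, 3/2): (1, 3) → (-1, 9/2)
T4 rotate counter-clockwise with cos θ = 4/5, sin θ = -3/5: (-1, 9/2) → (19/10, 21/5)
T5 shear: x ← x − 1·y: (19/10, 21/5) → (-23/10, 21/5)
T6 reflect across x = 0: (-23/10, 21/5) → (23/10, 21/5)

T(p) = (23/10, 21/5)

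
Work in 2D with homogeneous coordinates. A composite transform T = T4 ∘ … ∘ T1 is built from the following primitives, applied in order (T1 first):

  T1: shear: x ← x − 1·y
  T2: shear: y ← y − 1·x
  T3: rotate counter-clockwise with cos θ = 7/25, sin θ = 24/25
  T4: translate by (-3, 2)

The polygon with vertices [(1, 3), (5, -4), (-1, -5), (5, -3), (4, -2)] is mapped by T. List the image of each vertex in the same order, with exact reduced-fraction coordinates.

T1 shear: x ← x − 1·y: (1, 3) → (-2, 3); (5, -4) → (9, -4); (-1, -5) → (4, -5); (5, -3) → (8, -3); (4, -2) → (6, -2)
T2 shear: y ← y − 1·x: (-2, 3) → (-2, 5); (9, -4) → (9, -13); (4, -5) → (4, -9); (8, -3) → (8, -11); (6, -2) → (6, -8)
T3 rotate counter-clockwise with cos θ = 7/25, sin θ = 24/25: (-2, 5) → (-134/25, -13/25); (9, -13) → (15, 5); (4, -9) → (244/25, 33/25); (8, -11) → (64/5, 23/5); (6, -8) → (234/25, 88/25)
T4 translate by (-3, 2): (-134/25, -13/25) → (-209/25, 37/25); (15, 5) → (12, 7); (244/25, 33/25) → (169/25, 83/25); (64/5, 23/5) → (49/5, 33/5); (234/25, 88/25) → (159/25, 138/25)

image vertices: (-209/25, 37/25), (12, 7), (169/25, 83/25), (49/5, 33/5), (159/25, 138/25)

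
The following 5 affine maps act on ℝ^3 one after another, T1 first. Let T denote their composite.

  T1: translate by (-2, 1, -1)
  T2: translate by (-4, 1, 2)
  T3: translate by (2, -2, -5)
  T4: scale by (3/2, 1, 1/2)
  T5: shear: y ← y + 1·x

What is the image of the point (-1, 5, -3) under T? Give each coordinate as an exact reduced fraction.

T1 translate by (-2, 1, -1): (-1, 5, -3) → (-3, 6, -4)
T2 translate by (-4, 1, 2): (-3, 6, -4) → (-7, 7, -2)
T3 translate by (2, -2, -5): (-7, 7, -2) → (-5, 5, -7)
T4 scale by (3/2, 1, 1/2): (-5, 5, -7) → (-15/2, 5, -7/2)
T5 shear: y ← y + 1·x: (-15/2, 5, -7/2) → (-15/2, -5/2, -7/2)

T(p) = (-15/2, -5/2, -7/2)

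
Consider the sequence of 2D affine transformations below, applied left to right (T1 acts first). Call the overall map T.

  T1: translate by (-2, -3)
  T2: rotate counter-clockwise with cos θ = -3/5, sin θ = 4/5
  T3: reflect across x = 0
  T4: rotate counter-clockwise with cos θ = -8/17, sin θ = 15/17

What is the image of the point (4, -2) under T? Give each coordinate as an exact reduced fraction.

T1 translate by (-2, -3): (4, -2) → (2, -5)
T2 rotate counter-clockwise with cos θ = -3/5, sin θ = 4/5: (2, -5) → (14/5, 23/5)
T3 reflect across x = 0: (14/5, 23/5) → (-14/5, 23/5)
T4 rotate counter-clockwise with cos θ = -8/17, sin θ = 15/17: (-14/5, 23/5) → (-233/85, -394/85)

T(p) = (-233/85, -394/85)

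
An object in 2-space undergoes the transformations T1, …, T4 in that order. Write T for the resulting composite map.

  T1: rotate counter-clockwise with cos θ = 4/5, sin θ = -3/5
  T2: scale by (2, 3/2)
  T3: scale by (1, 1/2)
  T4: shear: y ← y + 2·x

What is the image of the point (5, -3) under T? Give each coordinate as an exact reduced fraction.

T(p) = (22/5, 19/4)

T1 rotate counter-clockwise with cos θ = 4/5, sin θ = -3/5: (5, -3) → (11/5, -27/5)
T2 scale by (2, 3/2): (11/5, -27/5) → (22/5, -81/10)
T3 scale by (1, 1/2): (22/5, -81/10) → (22/5, -81/20)
T4 shear: y ← y + 2·x: (22/5, -81/20) → (22/5, 19/4)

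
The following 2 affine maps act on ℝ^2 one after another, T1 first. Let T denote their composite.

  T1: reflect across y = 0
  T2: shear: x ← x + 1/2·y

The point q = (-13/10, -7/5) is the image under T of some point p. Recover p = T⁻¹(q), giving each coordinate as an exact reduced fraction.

p = (-3/5, 7/5)

T1 = [1 0 0; 0 -1 0; 0 0 1]
T2·T1 = [1 -1/2 0; 0 -1 0; 0 0 1]
det M = -1; M⁻¹ = [1 -1/2 0; 0 -1 0; 0 0 1]
M⁻¹ · (-13/10, -7/5)ᵀ = (-3/5, 7/5)ᵀ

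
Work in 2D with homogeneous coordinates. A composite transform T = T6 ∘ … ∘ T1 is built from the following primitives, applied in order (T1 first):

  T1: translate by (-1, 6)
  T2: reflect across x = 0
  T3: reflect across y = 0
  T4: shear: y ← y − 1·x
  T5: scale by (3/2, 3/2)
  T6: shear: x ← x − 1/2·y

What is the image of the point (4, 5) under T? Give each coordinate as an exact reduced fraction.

T(p) = (3/2, -12)

T1 translate by (-1, 6): (4, 5) → (3, 11)
T2 reflect across x = 0: (3, 11) → (-3, 11)
T3 reflect across y = 0: (-3, 11) → (-3, -11)
T4 shear: y ← y − 1·x: (-3, -11) → (-3, -8)
T5 scale by (3/2, 3/2): (-3, -8) → (-9/2, -12)
T6 shear: x ← x − 1/2·y: (-9/2, -12) → (3/2, -12)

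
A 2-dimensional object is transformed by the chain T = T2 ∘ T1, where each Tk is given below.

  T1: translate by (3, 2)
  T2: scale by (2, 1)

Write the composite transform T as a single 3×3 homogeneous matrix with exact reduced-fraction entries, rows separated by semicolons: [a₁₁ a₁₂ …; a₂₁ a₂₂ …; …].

T = [2 0 6; 0 1 2; 0 0 1]

T1 = [1 0 3; 0 1 2; 0 0 1]
T2·T1 = [2 0 6; 0 1 2; 0 0 1]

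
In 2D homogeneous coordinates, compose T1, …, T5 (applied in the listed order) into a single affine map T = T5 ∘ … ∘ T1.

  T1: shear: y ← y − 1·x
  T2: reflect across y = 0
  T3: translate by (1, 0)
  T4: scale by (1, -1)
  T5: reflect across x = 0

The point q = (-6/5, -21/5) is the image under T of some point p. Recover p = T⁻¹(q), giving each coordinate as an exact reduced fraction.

T1 = [1 0 0; -1 1 0; 0 0 1]
T2·T1 = [1 0 0; 1 -1 0; 0 0 1]
T3·…·T1 = [1 0 1; 1 -1 0; 0 0 1]
T4·…·T1 = [1 0 1; -1 1 0; 0 0 1]
T5·…·T1 = [-1 0 -1; -1 1 0; 0 0 1]
det M = -1; M⁻¹ = [-1 0 -1; -1 1 -1; 0 0 1]
M⁻¹ · (-6/5, -21/5)ᵀ = (1/5, -4)ᵀ

p = (1/5, -4)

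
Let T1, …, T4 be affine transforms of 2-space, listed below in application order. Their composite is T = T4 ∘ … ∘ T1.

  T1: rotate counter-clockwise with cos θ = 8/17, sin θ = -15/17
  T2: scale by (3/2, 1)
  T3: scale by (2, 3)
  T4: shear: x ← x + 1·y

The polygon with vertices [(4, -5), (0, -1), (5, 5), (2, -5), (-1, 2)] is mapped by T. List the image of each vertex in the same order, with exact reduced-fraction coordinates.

image vertices: (-429/17, -300/17), (-69/17, -24/17), (240/17, -105/17), (-387/17, -210/17), (159/17, 93/17)

T1 rotate counter-clockwise with cos θ = 8/17, sin θ = -15/17: (4, -5) → (-43/17, -100/17); (0, -1) → (-15/17, -8/17); (5, 5) → (115/17, -35/17); (2, -5) → (-59/17, -70/17); (-1, 2) → (22/17, 31/17)
T2 scale by (3/2, 1): (-43/17, -100/17) → (-129/34, -100/17); (-15/17, -8/17) → (-45/34, -8/17); (115/17, -35/17) → (345/34, -35/17); (-59/17, -70/17) → (-177/34, -70/17); (22/17, 31/17) → (33/17, 31/17)
T3 scale by (2, 3): (-129/34, -100/17) → (-129/17, -300/17); (-45/34, -8/17) → (-45/17, -24/17); (345/34, -35/17) → (345/17, -105/17); (-177/34, -70/17) → (-177/17, -210/17); (33/17, 31/17) → (66/17, 93/17)
T4 shear: x ← x + 1·y: (-129/17, -300/17) → (-429/17, -300/17); (-45/17, -24/17) → (-69/17, -24/17); (345/17, -105/17) → (240/17, -105/17); (-177/17, -210/17) → (-387/17, -210/17); (66/17, 93/17) → (159/17, 93/17)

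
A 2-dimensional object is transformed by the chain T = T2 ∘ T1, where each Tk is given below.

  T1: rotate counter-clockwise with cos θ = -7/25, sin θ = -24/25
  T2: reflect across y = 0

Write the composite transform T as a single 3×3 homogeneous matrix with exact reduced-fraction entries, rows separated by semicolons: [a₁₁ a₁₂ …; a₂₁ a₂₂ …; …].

T1 = [-7/25 24/25 0; -24/25 -7/25 0; 0 0 1]
T2·T1 = [-7/25 24/25 0; 24/25 7/25 0; 0 0 1]

T = [-7/25 24/25 0; 24/25 7/25 0; 0 0 1]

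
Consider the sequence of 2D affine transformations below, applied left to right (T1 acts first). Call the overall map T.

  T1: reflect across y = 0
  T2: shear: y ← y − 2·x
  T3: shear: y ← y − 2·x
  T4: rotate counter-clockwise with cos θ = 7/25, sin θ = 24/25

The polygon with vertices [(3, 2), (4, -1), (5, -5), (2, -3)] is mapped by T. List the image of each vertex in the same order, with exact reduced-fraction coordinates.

T1 reflect across y = 0: (3, 2) → (3, -2); (4, -1) → (4, 1); (5, -5) → (5, 5); (2, -3) → (2, 3)
T2 shear: y ← y − 2·x: (3, -2) → (3, -8); (4, 1) → (4, -7); (5, 5) → (5, -5); (2, 3) → (2, -1)
T3 shear: y ← y − 2·x: (3, -8) → (3, -14); (4, -7) → (4, -15); (5, -5) → (5, -15); (2, -1) → (2, -5)
T4 rotate counter-clockwise with cos θ = 7/25, sin θ = 24/25: (3, -14) → (357/25, -26/25); (4, -15) → (388/25, -9/25); (5, -15) → (79/5, 3/5); (2, -5) → (134/25, 13/25)

image vertices: (357/25, -26/25), (388/25, -9/25), (79/5, 3/5), (134/25, 13/25)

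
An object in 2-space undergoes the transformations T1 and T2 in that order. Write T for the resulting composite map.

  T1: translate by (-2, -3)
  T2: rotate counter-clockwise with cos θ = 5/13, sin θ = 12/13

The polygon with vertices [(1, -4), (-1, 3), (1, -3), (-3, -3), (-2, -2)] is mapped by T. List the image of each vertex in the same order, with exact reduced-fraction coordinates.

image vertices: (79/13, -47/13), (-15/13, -36/13), (67/13, -42/13), (47/13, -90/13), (40/13, -73/13)

T1 translate by (-2, -3): (1, -4) → (-1, -7); (-1, 3) → (-3, 0); (1, -3) → (-1, -6); (-3, -3) → (-5, -6); (-2, -2) → (-4, -5)
T2 rotate counter-clockwise with cos θ = 5/13, sin θ = 12/13: (-1, -7) → (79/13, -47/13); (-3, 0) → (-15/13, -36/13); (-1, -6) → (67/13, -42/13); (-5, -6) → (47/13, -90/13); (-4, -5) → (40/13, -73/13)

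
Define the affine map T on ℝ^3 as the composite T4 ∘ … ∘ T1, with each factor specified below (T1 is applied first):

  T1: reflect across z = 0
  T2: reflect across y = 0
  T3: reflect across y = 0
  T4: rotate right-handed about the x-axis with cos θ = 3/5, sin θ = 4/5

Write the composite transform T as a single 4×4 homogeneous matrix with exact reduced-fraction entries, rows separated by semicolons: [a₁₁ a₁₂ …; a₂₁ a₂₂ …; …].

T1 = [1 0 0 0; 0 1 0 0; 0 0 -1 0; 0 0 0 1]
T2·T1 = [1 0 0 0; 0 -1 0 0; 0 0 -1 0; 0 0 0 1]
T3·…·T1 = [1 0 0 0; 0 1 0 0; 0 0 -1 0; 0 0 0 1]
T4·…·T1 = [1 0 0 0; 0 3/5 4/5 0; 0 4/5 -3/5 0; 0 0 0 1]

T = [1 0 0 0; 0 3/5 4/5 0; 0 4/5 -3/5 0; 0 0 0 1]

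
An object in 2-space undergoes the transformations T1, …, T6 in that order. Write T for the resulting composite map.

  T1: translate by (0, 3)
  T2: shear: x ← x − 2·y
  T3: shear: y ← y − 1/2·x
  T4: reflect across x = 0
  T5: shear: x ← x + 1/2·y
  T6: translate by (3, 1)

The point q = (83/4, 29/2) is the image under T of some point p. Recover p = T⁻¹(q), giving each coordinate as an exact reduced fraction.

p = (5, 5)

T1 = [1 0 0; 0 1 3; 0 0 1]
T2·T1 = [1 -2 -6; 0 1 3; 0 0 1]
T3·…·T1 = [1 -2 -6; -1/2 2 6; 0 0 1]
T4·…·T1 = [-1 2 6; -1/2 2 6; 0 0 1]
T5·…·T1 = [-5/4 3 9; -1/2 2 6; 0 0 1]
T6·…·T1 = [-5/4 3 12; -1/2 2 7; 0 0 1]
det M = -1; M⁻¹ = [-2 3 3; -1/2 5/4 -11/4; 0 0 1]
M⁻¹ · (83/4, 29/2)ᵀ = (5, 5)ᵀ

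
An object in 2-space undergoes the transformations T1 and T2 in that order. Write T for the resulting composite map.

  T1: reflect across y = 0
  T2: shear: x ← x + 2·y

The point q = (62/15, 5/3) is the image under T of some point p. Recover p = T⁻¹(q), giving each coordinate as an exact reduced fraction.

T1 = [1 0 0; 0 -1 0; 0 0 1]
T2·T1 = [1 -2 0; 0 -1 0; 0 0 1]
det M = -1; M⁻¹ = [1 -2 0; 0 -1 0; 0 0 1]
M⁻¹ · (62/15, 5/3)ᵀ = (4/5, -5/3)ᵀ

p = (4/5, -5/3)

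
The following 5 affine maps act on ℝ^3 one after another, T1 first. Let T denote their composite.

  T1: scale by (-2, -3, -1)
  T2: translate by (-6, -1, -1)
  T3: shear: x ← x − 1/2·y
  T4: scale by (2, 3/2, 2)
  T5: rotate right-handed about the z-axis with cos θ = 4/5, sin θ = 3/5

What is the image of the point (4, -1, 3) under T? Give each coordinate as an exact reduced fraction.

T(p) = (-129/5, -78/5, -8)

T1 scale by (-2, -3, -1): (4, -1, 3) → (-8, 3, -3)
T2 translate by (-6, -1, -1): (-8, 3, -3) → (-14, 2, -4)
T3 shear: x ← x − 1/2·y: (-14, 2, -4) → (-15, 2, -4)
T4 scale by (2, 3/2, 2): (-15, 2, -4) → (-30, 3, -8)
T5 rotate right-handed about the z-axis with cos θ = 4/5, sin θ = 3/5: (-30, 3, -8) → (-129/5, -78/5, -8)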